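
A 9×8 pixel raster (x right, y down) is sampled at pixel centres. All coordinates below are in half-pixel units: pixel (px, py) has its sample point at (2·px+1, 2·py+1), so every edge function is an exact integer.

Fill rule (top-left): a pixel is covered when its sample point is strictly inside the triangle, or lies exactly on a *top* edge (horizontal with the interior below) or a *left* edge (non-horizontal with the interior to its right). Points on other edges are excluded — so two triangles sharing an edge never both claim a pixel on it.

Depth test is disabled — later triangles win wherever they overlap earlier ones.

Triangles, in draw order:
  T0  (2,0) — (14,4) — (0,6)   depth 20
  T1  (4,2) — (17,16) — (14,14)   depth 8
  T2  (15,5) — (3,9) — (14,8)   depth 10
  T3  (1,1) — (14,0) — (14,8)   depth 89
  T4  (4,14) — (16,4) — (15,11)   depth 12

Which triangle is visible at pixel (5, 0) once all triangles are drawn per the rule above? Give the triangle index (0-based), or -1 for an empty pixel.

T0:
  2·area = 80
  edge (2, 0)→(14, 4): d=(12,4) right/bottom  bias=-1
  edge (14, 4)→(0, 6): d=(-14,2) right/bottom  bias=-1
  edge (0, 6)→(2, 0): d=(2,-6) top-left  bias=+0
    (1,0)@(3, 1): e=[8,64,8] → #
    (2,0)@(5, 1): e=[0,60,20] → ·  [on edge]
    (0,1)@(1, 3): e=[40,40,0] → #  [on edge]
    (2,1)@(5, 3): e=[24,32,24] → #
    (3,1)@(7, 3): e=[16,28,36] → #
    (4,1)@(9, 3): e=[8,24,48] → #
    (5,1)@(11, 3): e=[0,20,60] → ·  [on edge]
    (0,2)@(1, 5): e=[64,12,4] → #
    (3,2)@(7, 5): e=[40,0,40] → ·  [on edge]
    (4,2)@(9, 5): e=[32,-4,52] → ·
    (8,2)@(17, 5): e=[0,-20,100] → ·  [on edge]
    (0,3)@(1, 7): e=[88,-16,8] → ·
  covered (9 px):
    · # · · · · · · ·
    # # # # # · · · ·
    # # # · · · · · ·
    · · · · · · · · ·
    · · · · · · · · ·
    · · · · · · · · ·
    · · · · · · · · ·
    · · · · · · · · ·
T1:
  2·area = 16
  edge (4, 2)→(17, 16): d=(13,14) right/bottom  bias=-1
  edge (17, 16)→(14, 14): d=(-3,-2) top-left  bias=+0
  edge (14, 14)→(4, 2): d=(-10,-12) top-left  bias=+0
  covered (0 px):
    · · · · · · · · ·
    · · · · · · · · ·
    · · · · · · · · ·
    · · · · · · · · ·
    · · · · · · · · ·
    · · · · · · · · ·
    · · · · · · · · ·
    · · · · · · · · ·
T2:
  2·area = 32  (B↔C swapped to make it positive)
  edge (15, 5)→(14, 8): d=(-1,3) right/bottom  bias=-1
  edge (14, 8)→(3, 9): d=(-11,1) right/bottom  bias=-1
  edge (3, 9)→(15, 5): d=(12,-4) top-left  bias=+0
    (7,2)@(15, 5): e=[0,32,0] → ·  [on edge]
    (4,3)@(9, 7): e=[16,16,0] → #  [on edge]
    (5,3)@(11, 7): e=[10,14,8] → #
    (6,3)@(13, 7): e=[4,12,16] → #
    (7,3)@(15, 7): e=[-2,10,24] → ·
    (1,4)@(3, 9): e=[32,0,0] → ·  [on edge]
    (4,4)@(9, 9): e=[14,-6,24] → ·
    (5,4)@(11, 9): e=[8,-8,32] → ·
    (6,4)@(13, 9): e=[2,-10,40] → ·
    (6,5)@(13, 11): e=[0,-32,64] → ·  [on edge]
  covered (3 px):
    · · · · · · · · ·
    · · · · · · · · ·
    · · · · · · · · ·
    · · · · # # # · ·
    · · · · · · · · ·
    · · · · · · · · ·
    · · · · · · · · ·
    · · · · · · · · ·
T3:
  2·area = 104
  edge (1, 1)→(14, 0): d=(13,-1) top-left  bias=+0
  edge (14, 0)→(14, 8): d=(0,8) right/bottom  bias=-1
  edge (14, 8)→(1, 1): d=(-13,-7) top-left  bias=+0
    (0,0)@(1, 1): e=[0,104,0] → #  [on edge]
    (1,0)@(3, 1): e=[2,88,14] → #
    (2,0)@(5, 1): e=[4,72,28] → #
    (3,0)@(7, 1): e=[6,56,42] → #
    (4,0)@(9, 1): e=[8,40,56] → #
    (5,0)@(11, 1): e=[10,24,70] → #
    (6,0)@(13, 1): e=[12,8,84] → #
    (7,0)@(15, 1): e=[14,-8,98] → ·
    (0,1)@(1, 3): e=[26,104,-26] → ·
    (1,1)@(3, 3): e=[28,88,-12] → ·
    (2,1)@(5, 3): e=[30,72,2] → #
    (7,1)@(15, 3): e=[40,-8,72] → ·
  covered (16 px):
    # # # # # # # · ·
    · · # # # # # · ·
    · · · · # # # · ·
    · · · · · · # · ·
    · · · · · · · · ·
    · · · · · · · · ·
    · · · · · · · · ·
    · · · · · · · · ·
T4:
  2·area = 74
  edge (4, 14)→(16, 4): d=(12,-10) top-left  bias=+0
  edge (16, 4)→(15, 11): d=(-1,7) right/bottom  bias=-1
  edge (15, 11)→(4, 14): d=(-11,3) right/bottom  bias=-1
    (7,2)@(15, 5): e=[2,6,66] → #
    (8,2)@(17, 5): e=[22,-8,60] → ·
    (6,3)@(13, 7): e=[6,18,50] → #
    (8,3)@(17, 7): e=[46,-10,38] → ·
    (5,4)@(11, 9): e=[10,30,34] → #
    (8,4)@(17, 9): e=[70,-12,16] → ·
    (4,5)@(9, 11): e=[14,42,18] → #
    (7,5)@(15, 11): e=[74,0,0] → ·  [on edge]
    (3,6)@(7, 13): e=[18,54,2] → #
    (4,6)@(9, 13): e=[38,40,-4] → ·
    (5,6)@(11, 13): e=[58,26,-10] → ·
    (6,6)@(13, 13): e=[78,12,-16] → ·
  covered (10 px):
    · · · · · · · · ·
    · · · · · · · · ·
    · · · · · · · # ·
    · · · · · · # # ·
    · · · · · # # # ·
    · · · · # # # · ·
    · · · # · · · · ·
    · · · · · · · · ·

Z-buffer (winner per pixel, '.' = empty):
  3 3 3 3 3 3 3 . .
  0 0 3 3 3 3 3 . .
  0 0 0 . 3 3 3 4 .
  . . . . 2 2 4 4 .
  . . . . . 4 4 4 .
  . . . . 4 4 4 . .
  . . . 4 . . . . .
  . . . . . . . . .

Result: 3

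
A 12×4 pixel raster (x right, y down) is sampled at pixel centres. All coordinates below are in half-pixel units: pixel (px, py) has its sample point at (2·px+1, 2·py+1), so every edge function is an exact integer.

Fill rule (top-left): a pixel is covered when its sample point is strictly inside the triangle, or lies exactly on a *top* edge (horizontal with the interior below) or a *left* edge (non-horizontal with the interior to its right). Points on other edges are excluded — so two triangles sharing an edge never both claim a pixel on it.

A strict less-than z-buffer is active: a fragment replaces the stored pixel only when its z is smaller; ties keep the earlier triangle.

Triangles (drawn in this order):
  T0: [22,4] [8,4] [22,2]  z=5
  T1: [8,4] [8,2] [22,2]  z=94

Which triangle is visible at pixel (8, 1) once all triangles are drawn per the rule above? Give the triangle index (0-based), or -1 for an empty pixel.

T0:
  2·area = 28
  edge (22, 4)→(8, 4): d=(-14,0) right/bottom  bias=-1
  edge (8, 4)→(22, 2): d=(14,-2) top-left  bias=+0
  edge (22, 2)→(22, 4): d=(0,2) right/bottom  bias=-1
    (7,1)@(15, 3): e=[14,0,14] → █  [on edge]
    (8,1)@(17, 3): e=[14,4,10] → █
    (9,1)@(19, 3): e=[14,8,6] → █
    (10,1)@(21, 3): e=[14,12,2] → █
    (11,1)@(23, 3): e=[14,16,-2] → ·
    (0,2)@(1, 5): e=[-14,0,42] → ·  [on edge]
    (7,2)@(15, 5): e=[-14,28,14] → ·
    (8,2)@(17, 5): e=[-14,32,10] → ·
    (9,2)@(19, 5): e=[-14,36,6] → ·
    (10,2)@(21, 5): e=[-14,40,2] → ·
  covered (4 px):
    · · · · · · · · · · · ·
    · · · · · · · █ █ █ █ ·
    · · · · · · · · · · · ·
    · · · · · · · · · · · ·
T1:
  2·area = 28
  edge (8, 4)→(8, 2): d=(0,-2) top-left  bias=+0
  edge (8, 2)→(22, 2): d=(14,0) top-left  bias=+0
  edge (22, 2)→(8, 4): d=(-14,2) right/bottom  bias=-1
    (4,1)@(9, 3): e=[2,14,12] → █
    (5,1)@(11, 3): e=[6,14,8] → █
    (6,1)@(13, 3): e=[10,14,4] → █
    (7,1)@(15, 3): e=[14,14,0] → ·  [on edge]
    (0,2)@(1, 5): e=[-14,42,0] → ·  [on edge]
    (4,2)@(9, 5): e=[2,42,-16] → ·
    (5,2)@(11, 5): e=[6,42,-20] → ·
    (6,2)@(13, 5): e=[10,42,-24] → ·
  covered (3 px):
    · · · · · · · · · · · ·
    · · · · █ █ █ · · · · ·
    · · · · · · · · · · · ·
    · · · · · · · · · · · ·

Z-buffer (winner per pixel, '.' = empty):
  . . . . . . . . . . . .
  . . . . 1 1 1 0 0 0 0 .
  . . . . . . . . . . . .
  . . . . . . . . . . . .

Result: 0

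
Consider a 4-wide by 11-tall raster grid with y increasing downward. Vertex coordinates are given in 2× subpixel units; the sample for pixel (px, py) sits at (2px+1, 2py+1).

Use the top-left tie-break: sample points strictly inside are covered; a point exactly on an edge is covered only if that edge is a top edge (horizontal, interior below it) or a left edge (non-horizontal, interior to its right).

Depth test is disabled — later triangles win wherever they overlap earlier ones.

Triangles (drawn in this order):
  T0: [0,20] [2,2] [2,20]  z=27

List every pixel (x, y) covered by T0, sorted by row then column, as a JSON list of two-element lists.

T0:
  2·area = 36
  edge (0, 20)→(2, 2): d=(2,-18) top-left  bias=+0
  edge (2, 2)→(2, 20): d=(0,18) right/bottom  bias=-1
  edge (2, 20)→(0, 20): d=(-2,0) right/bottom  bias=-1
    (0,5)@(1, 11): e=[0,18,18] → █  [on edge]
    (1,5)@(3, 11): e=[36,-18,18] → ·
    (0,6)@(1, 13): e=[4,18,14] → █
    (1,6)@(3, 13): e=[40,-18,14] → ·
    (0,7)@(1, 15): e=[8,18,10] → █
    (1,7)@(3, 15): e=[44,-18,10] → ·
    (0,8)@(1, 17): e=[12,18,6] → █
    (1,8)@(3, 17): e=[48,-18,6] → ·
    (0,9)@(1, 19): e=[16,18,2] → █
    (1,9)@(3, 19): e=[52,-18,2] → ·
    (0,10)@(1, 21): e=[20,18,-2] → ·
  covered (5 px):
    · · · ·
    · · · ·
    · · · ·
    · · · ·
    · · · ·
    █ · · ·
    █ · · ·
    █ · · ·
    █ · · ·
    █ · · ·
    · · · ·

Final: [[0,5],[0,6],[0,7],[0,8],[0,9]]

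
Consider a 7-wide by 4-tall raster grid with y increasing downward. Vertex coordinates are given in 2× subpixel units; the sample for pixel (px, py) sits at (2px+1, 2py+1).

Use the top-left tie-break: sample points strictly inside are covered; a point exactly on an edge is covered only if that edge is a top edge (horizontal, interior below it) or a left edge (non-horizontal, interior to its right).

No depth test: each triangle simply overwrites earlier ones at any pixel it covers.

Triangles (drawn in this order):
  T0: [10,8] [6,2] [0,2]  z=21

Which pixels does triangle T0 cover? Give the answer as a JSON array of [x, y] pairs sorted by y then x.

T0:
  2·area = 36  (B↔C swapped to make it positive)
  edge (10, 8)→(0, 2): d=(-10,-6) top-left  bias=+0
  edge (0, 2)→(6, 2): d=(6,0) top-left  bias=+0
  edge (6, 2)→(10, 8): d=(4,6) right/bottom  bias=-1
    (1,1)@(3, 3): e=[8,6,22] → X
    (2,1)@(5, 3): e=[20,6,10] → X
    (3,1)@(7, 3): e=[32,6,-2] → .
    (1,2)@(3, 5): e=[-12,18,30] → .
    (2,2)@(5, 5): e=[0,18,18] → X  [on edge]
    (3,2)@(7, 5): e=[12,18,6] → X
    (4,2)@(9, 5): e=[24,18,-6] → .
    (2,3)@(5, 7): e=[-20,30,26] → .
    (3,3)@(7, 7): e=[-8,30,14] → .
    (4,3)@(9, 7): e=[4,30,2] → X
    (5,3)@(11, 7): e=[16,30,-10] → .
  covered (5 px):
    . . . . . . .
    . X X . . . .
    . . X X . . .
    . . . . X . .

Answer: [[1,1],[2,1],[2,2],[3,2],[4,3]]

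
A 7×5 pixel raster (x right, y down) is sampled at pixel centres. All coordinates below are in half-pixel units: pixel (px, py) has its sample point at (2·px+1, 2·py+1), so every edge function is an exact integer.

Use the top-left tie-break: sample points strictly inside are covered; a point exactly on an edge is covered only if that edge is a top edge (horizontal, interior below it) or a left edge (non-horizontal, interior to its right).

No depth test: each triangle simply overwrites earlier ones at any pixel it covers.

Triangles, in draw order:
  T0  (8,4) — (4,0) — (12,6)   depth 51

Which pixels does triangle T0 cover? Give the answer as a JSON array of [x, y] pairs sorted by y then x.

T0:
  2·area = 8
  edge (8, 4)→(4, 0): d=(-4,-4) top-left  bias=+0
  edge (4, 0)→(12, 6): d=(8,6) right/bottom  bias=-1
  edge (12, 6)→(8, 4): d=(-4,-2) top-left  bias=+0
    (2,0)@(5, 1): e=[0,2,6] → █  [on edge]
    (3,0)@(7, 1): e=[8,-10,10] → ·
    (2,1)@(5, 3): e=[-8,18,-2] → ·
    (3,1)@(7, 3): e=[0,6,2] → █  [on edge]
    (4,1)@(9, 3): e=[8,-6,6] → ·
    (3,2)@(7, 5): e=[-8,22,-6] → ·
    (4,2)@(9, 5): e=[0,10,-2] → ·  [on edge]
    (5,3)@(11, 7): e=[0,14,-6] → ·  [on edge]
    (6,4)@(13, 9): e=[0,18,-10] → ·  [on edge]
  covered (2 px):
    · · █ · · · ·
    · · · █ · · ·
    · · · · · · ·
    · · · · · · ·
    · · · · · · ·

Result: [[2,0],[3,1]]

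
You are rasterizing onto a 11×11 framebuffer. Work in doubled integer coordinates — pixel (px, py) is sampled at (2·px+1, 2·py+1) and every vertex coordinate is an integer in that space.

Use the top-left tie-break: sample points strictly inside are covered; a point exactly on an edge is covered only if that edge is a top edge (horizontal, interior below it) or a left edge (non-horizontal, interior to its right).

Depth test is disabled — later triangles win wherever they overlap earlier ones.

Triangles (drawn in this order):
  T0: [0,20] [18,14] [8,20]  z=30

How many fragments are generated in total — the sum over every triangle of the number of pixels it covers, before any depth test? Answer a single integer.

T0:
  2·area = 48
  edge (0, 20)→(18, 14): d=(18,-6) top-left  bias=+0
  edge (18, 14)→(8, 20): d=(-10,6) right/bottom  bias=-1
  edge (8, 20)→(0, 20): d=(-8,0) right/bottom  bias=-1
    (10,6)@(21, 13): e=[0,-8,56] → ·  [on edge]
    (7,7)@(15, 15): e=[0,8,40] → #  [on edge]
    (8,7)@(17, 15): e=[12,-4,40] → ·
    (4,8)@(9, 17): e=[0,24,24] → #  [on edge]
    (5,8)@(11, 17): e=[12,12,24] → #
    (6,8)@(13, 17): e=[24,0,24] → ·  [on edge]
    (7,8)@(15, 17): e=[36,-12,24] → ·
    (1,9)@(3, 19): e=[0,40,8] → #  [on edge]
    (2,9)@(5, 19): e=[12,28,8] → #
    (3,9)@(7, 19): e=[24,16,8] → #
    (5,9)@(11, 19): e=[48,-8,8] → ·
    (1,10)@(3, 21): e=[36,20,-8] → ·
  covered (7 px):
    · · · · · · · · · · ·
    · · · · · · · · · · ·
    · · · · · · · · · · ·
    · · · · · · · · · · ·
    · · · · · · · · · · ·
    · · · · · · · · · · ·
    · · · · · · · · · · ·
    · · · · · · · # · · ·
    · · · · # # · · · · ·
    · # # # # · · · · · ·
    · · · · · · · · · · ·

Final: 7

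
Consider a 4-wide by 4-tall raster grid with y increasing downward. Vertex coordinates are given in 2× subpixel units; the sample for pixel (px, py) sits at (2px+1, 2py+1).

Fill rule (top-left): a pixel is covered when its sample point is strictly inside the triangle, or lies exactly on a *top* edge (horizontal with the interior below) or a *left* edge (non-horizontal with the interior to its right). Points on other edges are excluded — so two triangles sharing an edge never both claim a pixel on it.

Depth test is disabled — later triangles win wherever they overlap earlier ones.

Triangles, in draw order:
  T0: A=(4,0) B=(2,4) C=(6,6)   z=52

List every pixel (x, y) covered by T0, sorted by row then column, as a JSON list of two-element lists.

T0:
  2·area = 20  (B↔C swapped to make it positive)
  edge (4, 0)→(6, 6): d=(2,6) right/bottom  bias=-1
  edge (6, 6)→(2, 4): d=(-4,-2) top-left  bias=+0
  edge (2, 4)→(4, 0): d=(2,-4) top-left  bias=+0
    (1,1)@(3, 3): e=[12,6,2] → X
    (2,1)@(5, 3): e=[0,10,10] → .  [on edge]
    (1,2)@(3, 5): e=[16,-2,6] → .
    (2,2)@(5, 5): e=[4,2,14] → X
    (3,2)@(7, 5): e=[-8,6,22] → .
    (2,3)@(5, 7): e=[8,-6,18] → .
  covered (2 px):
    . . . .
    . X . .
    . . X .
    . . . .

Result: [[1,1],[2,2]]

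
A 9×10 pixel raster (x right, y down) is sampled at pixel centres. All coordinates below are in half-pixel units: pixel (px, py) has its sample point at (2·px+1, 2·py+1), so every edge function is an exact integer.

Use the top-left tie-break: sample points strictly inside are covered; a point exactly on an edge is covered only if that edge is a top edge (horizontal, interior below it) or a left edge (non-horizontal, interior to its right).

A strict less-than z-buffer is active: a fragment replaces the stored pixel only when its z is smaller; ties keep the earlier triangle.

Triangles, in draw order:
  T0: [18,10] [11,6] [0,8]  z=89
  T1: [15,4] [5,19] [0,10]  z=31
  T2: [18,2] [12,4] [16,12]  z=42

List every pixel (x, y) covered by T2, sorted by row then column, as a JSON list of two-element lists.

T0:
  2·area = 58  (B↔C swapped to make it positive)
  edge (18, 10)→(0, 8): d=(-18,-2) top-left  bias=+0
  edge (0, 8)→(11, 6): d=(11,-2) top-left  bias=+0
  edge (11, 6)→(18, 10): d=(7,4) right/bottom  bias=-1
    (3,3)@(7, 7): e=[32,3,23] → #
    (4,3)@(9, 7): e=[36,7,15] → #
    (5,3)@(11, 7): e=[40,11,7] → #
    (6,3)@(13, 7): e=[44,15,-1] → ·
    (3,4)@(7, 9): e=[-4,25,37] → ·
    (4,4)@(9, 9): e=[0,29,29] → #  [on edge]
    (6,4)@(13, 9): e=[8,37,13] → #
    (7,4)@(15, 9): e=[12,41,5] → #
    (8,4)@(17, 9): e=[16,45,-3] → ·
    (4,5)@(9, 11): e=[-36,51,43] → ·
    (5,5)@(11, 11): e=[-32,55,35] → ·
    (6,5)@(13, 11): e=[-28,59,27] → ·
  covered (7 px):
    · · · · · · · · ·
    · · · · · · · · ·
    · · · · · · · · ·
    · · · # # # · · ·
    · · · · # # # # ·
    · · · · · · · · ·
    · · · · · · · · ·
    · · · · · · · · ·
    · · · · · · · · ·
    · · · · · · · · ·
T1:
  2·area = 165
  edge (15, 4)→(5, 19): d=(-10,15) right/bottom  bias=-1
  edge (5, 19)→(0, 10): d=(-5,-9) top-left  bias=+0
  edge (0, 10)→(15, 4): d=(15,-6) top-left  bias=+0
    (8,0)@(17, 1): e=[0,198,-33] → ·  [on edge]
    (6,2)@(13, 5): e=[20,142,3] → #
    (7,2)@(15, 5): e=[-10,160,15] → ·
    (4,3)@(9, 7): e=[60,96,9] → #
    (5,3)@(11, 7): e=[30,114,21] → #
    (6,3)@(13, 7): e=[0,132,33] → ·  [on edge]
    (1,4)@(3, 9): e=[130,32,3] → #
    (2,4)@(5, 9): e=[100,50,15] → #
    (3,4)@(7, 9): e=[70,68,27] → #
    (6,4)@(13, 9): e=[-20,122,63] → ·
    (0,5)@(1, 11): e=[140,4,21] → #
    (5,5)@(11, 11): e=[-10,94,81] → ·
    (4,6)@(9, 13): e=[0,66,99] → ·  [on edge]
    (2,9)@(5, 19): e=[0,0,165] → ·  [on edge]
  covered (20 px):
    · · · · · · · · ·
    · · · · · · · · ·
    · · · · · · # · ·
    · · · · # # · · ·
    · # # # # # · · ·
    # # # # # · · · ·
    · # # # · · · · ·
    · # # # · · · · ·
    · · # · · · · · ·
    · · · · · · · · ·
T2:
  2·area = 56  (B↔C swapped to make it positive)
  edge (18, 2)→(16, 12): d=(-2,10) right/bottom  bias=-1
  edge (16, 12)→(12, 4): d=(-4,-8) top-left  bias=+0
  edge (12, 4)→(18, 2): d=(6,-2) top-left  bias=+0
    (7,1)@(15, 3): e=[28,28,0] → #  [on edge]
    (8,1)@(17, 3): e=[8,44,4] → #
    (4,2)@(9, 5): e=[84,-28,0] → ·  [on edge]
    (6,2)@(13, 5): e=[44,4,8] → #
    (1,3)@(3, 7): e=[140,-84,0] → ·  [on edge]
    (6,3)@(13, 7): e=[40,-4,20] → ·
    (7,3)@(15, 7): e=[20,12,24] → #
    (8,3)@(17, 7): e=[0,28,28] → ·  [on edge]
    (7,4)@(15, 9): e=[16,4,36] → #
    (8,4)@(17, 9): e=[-4,20,40] → ·
    (7,5)@(15, 11): e=[12,-4,48] → ·
    (7,8)@(15, 17): e=[0,-28,84] → ·  [on edge]
  covered (7 px):
    · · · · · · · · ·
    · · · · · · · # #
    · · · · · · # # #
    · · · · · · · # ·
    · · · · · · · # ·
    · · · · · · · · ·
    · · · · · · · · ·
    · · · · · · · · ·
    · · · · · · · · ·
    · · · · · · · · ·

Final: [[7,1],[8,1],[6,2],[7,2],[8,2],[7,3],[7,4]]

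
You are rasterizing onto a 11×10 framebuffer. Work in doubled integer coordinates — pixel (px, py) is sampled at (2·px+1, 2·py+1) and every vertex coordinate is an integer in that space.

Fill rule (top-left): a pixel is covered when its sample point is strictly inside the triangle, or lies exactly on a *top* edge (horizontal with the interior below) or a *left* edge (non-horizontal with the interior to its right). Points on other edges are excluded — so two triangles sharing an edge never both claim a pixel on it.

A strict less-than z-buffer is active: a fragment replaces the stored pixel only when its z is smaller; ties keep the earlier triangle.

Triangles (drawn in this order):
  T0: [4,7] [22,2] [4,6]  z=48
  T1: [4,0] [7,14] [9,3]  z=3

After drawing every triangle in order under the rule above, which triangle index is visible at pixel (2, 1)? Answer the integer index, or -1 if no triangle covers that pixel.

T0:
  2·area = 18  (B↔C swapped to make it positive)
  edge (4, 7)→(4, 6): d=(0,-1) top-left  bias=+0
  edge (4, 6)→(22, 2): d=(18,-4) top-left  bias=+0
  edge (22, 2)→(4, 7): d=(-18,5) right/bottom  bias=-1
    (4,2)@(9, 5): e=[5,2,11] → X
    (5,2)@(11, 5): e=[7,10,1] → X
    (6,2)@(13, 5): e=[9,18,-9] → .
    (4,3)@(9, 7): e=[5,38,-25] → .
    (5,3)@(11, 7): e=[7,46,-35] → .
  covered (2 px):
    . . . . . . . . . . .
    . . . . . . . . . . .
    . . . . X X . . . . .
    . . . . . . . . . . .
    . . . . . . . . . . .
    . . . . . . . . . . .
    . . . . . . . . . . .
    . . . . . . . . . . .
    . . . . . . . . . . .
    . . . . . . . . . . .
T1:
  2·area = 61  (B↔C swapped to make it positive)
  edge (4, 0)→(9, 3): d=(5,3) right/bottom  bias=-1
  edge (9, 3)→(7, 14): d=(-2,11) right/bottom  bias=-1
  edge (7, 14)→(4, 0): d=(-3,-14) top-left  bias=+0
    (2,0)@(5, 1): e=[2,48,11] → X
    (3,0)@(7, 1): e=[-4,26,39] → .
    (2,1)@(5, 3): e=[12,44,5] → X
    (3,1)@(7, 3): e=[6,22,33] → X
    (4,1)@(9, 3): e=[0,0,61] → .  [on edge]
    (2,2)@(5, 5): e=[22,40,-1] → .
    (3,2)@(7, 5): e=[16,18,27] → X
    (4,2)@(9, 5): e=[10,-4,55] → .
    (3,3)@(7, 7): e=[26,14,21] → X
    (4,3)@(9, 7): e=[20,-8,49] → .
    (3,4)@(7, 9): e=[36,10,15] → X
    (4,4)@(9, 9): e=[30,-12,43] → .
    (9,4)@(19, 9): e=[0,-122,183] → .  [on edge]
  covered (8 px):
    . . X . . . . . . . .
    . . X X . . . . . . .
    . . . X . . . . . . .
    . . . X . . . . . . .
    . . . X . . . . . . .
    . . . X . . . . . . .
    . . . X . . . . . . .
    . . . . . . . . . . .
    . . . . . . . . . . .
    . . . . . . . . . . .

Z-buffer (winner per pixel, '.' = empty):
  . . 1 . . . . . . . .
  . . 1 1 . . . . . . .
  . . . 1 0 0 . . . . .
  . . . 1 . . . . . . .
  . . . 1 . . . . . . .
  . . . 1 . . . . . . .
  . . . 1 . . . . . . .
  . . . . . . . . . . .
  . . . . . . . . . . .
  . . . . . . . . . . .

Final: 1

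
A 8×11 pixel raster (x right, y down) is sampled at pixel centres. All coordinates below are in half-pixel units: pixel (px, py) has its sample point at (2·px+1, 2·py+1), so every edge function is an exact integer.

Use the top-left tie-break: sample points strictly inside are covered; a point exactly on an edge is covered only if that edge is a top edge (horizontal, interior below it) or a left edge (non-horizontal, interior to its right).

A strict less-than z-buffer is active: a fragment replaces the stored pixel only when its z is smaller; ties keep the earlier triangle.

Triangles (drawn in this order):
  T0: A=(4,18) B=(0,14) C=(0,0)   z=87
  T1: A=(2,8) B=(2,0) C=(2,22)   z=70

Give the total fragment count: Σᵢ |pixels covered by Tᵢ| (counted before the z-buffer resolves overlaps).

T0:
  2·area = 56
  edge (4, 18)→(0, 14): d=(-4,-4) top-left  bias=+0
  edge (0, 14)→(0, 0): d=(0,-14) top-left  bias=+0
  edge (0, 0)→(4, 18): d=(4,18) right/bottom  bias=-1
    (0,2)@(1, 5): e=[40,14,2] → X
    (1,2)@(3, 5): e=[48,42,-34] → .
    (0,3)@(1, 7): e=[32,14,10] → X
    (1,3)@(3, 7): e=[40,42,-26] → .
    (0,4)@(1, 9): e=[24,14,18] → X
    (1,4)@(3, 9): e=[32,42,-18] → .
    (0,5)@(1, 11): e=[16,14,26] → X
    (1,5)@(3, 11): e=[24,42,-10] → .
    (0,6)@(1, 13): e=[8,14,34] → X
    (1,6)@(3, 13): e=[16,42,-2] → .
    (0,7)@(1, 15): e=[0,14,42] → X  [on edge]
    (1,7)@(3, 15): e=[8,42,6] → X
    (1,8)@(3, 17): e=[0,42,14] → X  [on edge]
    (2,9)@(5, 19): e=[0,70,-14] → .  [on edge]
    (3,10)@(7, 21): e=[0,98,-42] → .  [on edge]
  covered (8 px):
    . . . . . . . .
    . . . . . . . .
    X . . . . . . .
    X . . . . . . .
    X . . . . . . .
    X . . . . . . .
    X . . . . . . .
    X X . . . . . .
    . X . . . . . .
    . . . . . . . .
    . . . . . . . .
T1:
  degenerate (2·area = 0) — covers nothing

Final: 8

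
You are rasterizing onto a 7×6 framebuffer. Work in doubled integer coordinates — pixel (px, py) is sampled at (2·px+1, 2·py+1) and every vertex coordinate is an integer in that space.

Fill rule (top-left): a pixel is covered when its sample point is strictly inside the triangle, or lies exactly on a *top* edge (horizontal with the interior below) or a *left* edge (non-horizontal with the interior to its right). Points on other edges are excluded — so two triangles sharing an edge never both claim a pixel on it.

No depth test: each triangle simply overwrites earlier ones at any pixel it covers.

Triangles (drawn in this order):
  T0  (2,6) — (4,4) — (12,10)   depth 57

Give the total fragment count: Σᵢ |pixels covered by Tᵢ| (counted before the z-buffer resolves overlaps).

T0:
  2·area = 28
  edge (2, 6)→(4, 4): d=(2,-2) top-left  bias=+0
  edge (4, 4)→(12, 10): d=(8,6) right/bottom  bias=-1
  edge (12, 10)→(2, 6): d=(-10,-4) top-left  bias=+0
    (3,0)@(7, 1): e=[0,-42,70] → ·  [on edge]
    (2,1)@(5, 3): e=[0,-14,42] → ·  [on edge]
    (1,2)@(3, 5): e=[0,14,14] → █  [on edge]
    (2,2)@(5, 5): e=[4,2,22] → █
    (3,2)@(7, 5): e=[8,-10,30] → ·
    (0,3)@(1, 7): e=[0,42,-14] → ·  [on edge]
    (1,3)@(3, 7): e=[4,30,-6] → ·
    (2,3)@(5, 7): e=[8,18,2] → █
    (3,3)@(7, 7): e=[12,6,10] → █
    (4,3)@(9, 7): e=[16,-6,18] → ·
    (2,4)@(5, 9): e=[12,34,-18] → ·
    (3,4)@(7, 9): e=[16,22,-10] → ·
  covered (4 px):
    · · · · · · ·
    · · · · · · ·
    · █ █ · · · ·
    · · █ █ · · ·
    · · · · · · ·
    · · · · · · ·

Result: 4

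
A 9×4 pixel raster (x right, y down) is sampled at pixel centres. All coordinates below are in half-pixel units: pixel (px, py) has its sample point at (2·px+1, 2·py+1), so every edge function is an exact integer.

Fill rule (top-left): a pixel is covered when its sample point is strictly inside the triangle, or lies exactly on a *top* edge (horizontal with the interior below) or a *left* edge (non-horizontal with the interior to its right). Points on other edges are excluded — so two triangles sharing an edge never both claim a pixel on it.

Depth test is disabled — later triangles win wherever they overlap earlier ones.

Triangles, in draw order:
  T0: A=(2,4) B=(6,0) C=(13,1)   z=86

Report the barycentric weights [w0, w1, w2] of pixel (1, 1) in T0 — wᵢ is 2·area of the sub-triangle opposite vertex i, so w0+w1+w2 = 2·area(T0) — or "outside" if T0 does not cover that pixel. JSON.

T0:
  2·area = 32
  edge (2, 4)→(6, 0): d=(4,-4) top-left  bias=+0
  edge (6, 0)→(13, 1): d=(7,1) right/bottom  bias=-1
  edge (13, 1)→(2, 4): d=(-11,3) right/bottom  bias=-1
    (2,0)@(5, 1): e=[0,8,24] → #  [on edge]
    (3,0)@(7, 1): e=[8,6,18] → #
    (4,0)@(9, 1): e=[16,4,12] → #
    (5,0)@(11, 1): e=[24,2,6] → #
    (6,0)@(13, 1): e=[32,0,0] → ·  [on edge]
    (1,1)@(3, 3): e=[0,24,8] → #  [on edge]
    (3,1)@(7, 3): e=[16,20,-4] → ·
    (4,1)@(9, 3): e=[24,18,-10] → ·
    (5,1)@(11, 3): e=[32,16,-16] → ·
    (0,2)@(1, 5): e=[0,40,-8] → ·  [on edge]
    (1,2)@(3, 5): e=[8,38,-14] → ·
    (2,2)@(5, 5): e=[16,36,-20] → ·
  covered (6 px):
    · · # # # # · · ·
    · # # · · · · · ·
    · · · · · · · · ·
    · · · · · · · · ·

Answer: [24,8,0]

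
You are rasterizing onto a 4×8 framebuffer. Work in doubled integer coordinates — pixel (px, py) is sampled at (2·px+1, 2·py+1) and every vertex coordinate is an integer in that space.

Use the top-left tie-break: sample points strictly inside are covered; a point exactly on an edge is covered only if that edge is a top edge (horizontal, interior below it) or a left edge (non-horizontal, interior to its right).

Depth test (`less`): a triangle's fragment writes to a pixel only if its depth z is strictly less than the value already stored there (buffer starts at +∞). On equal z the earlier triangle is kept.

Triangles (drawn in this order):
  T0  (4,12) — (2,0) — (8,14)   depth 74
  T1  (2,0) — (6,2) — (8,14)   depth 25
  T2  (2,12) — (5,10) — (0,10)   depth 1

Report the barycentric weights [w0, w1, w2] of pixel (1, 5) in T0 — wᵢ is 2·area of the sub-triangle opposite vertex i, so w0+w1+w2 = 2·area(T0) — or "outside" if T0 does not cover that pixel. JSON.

T0:
  2·area = 44
  edge (4, 12)→(2, 0): d=(-2,-12) top-left  bias=+0
  edge (2, 0)→(8, 14): d=(6,14) right/bottom  bias=-1
  edge (8, 14)→(4, 12): d=(-4,-2) top-left  bias=+0
    (1,1)@(3, 3): e=[6,4,34] → #
    (2,1)@(5, 3): e=[30,-24,38] → ·
    (1,2)@(3, 5): e=[2,16,26] → #
    (2,2)@(5, 5): e=[26,-12,30] → ·
    (1,3)@(3, 7): e=[-2,28,18] → ·
    (2,3)@(5, 7): e=[22,0,22] → ·  [on edge]
    (2,4)@(5, 9): e=[18,12,14] → #
    (3,4)@(7, 9): e=[42,-16,18] → ·
    (2,5)@(5, 11): e=[14,24,6] → #
    (3,5)@(7, 11): e=[38,-4,10] → ·
    (2,6)@(5, 13): e=[10,36,-2] → ·
    (3,6)@(7, 13): e=[34,8,2] → #
  covered (5 px):
    · · · ·
    · # · ·
    · # · ·
    · · · ·
    · · # ·
    · · # ·
    · · · #
    · · · ·
T1:
  2·area = 44
  edge (2, 0)→(6, 2): d=(4,2) right/bottom  bias=-1
  edge (6, 2)→(8, 14): d=(2,12) right/bottom  bias=-1
  edge (8, 14)→(2, 0): d=(-6,-14) top-left  bias=+0
    (1,0)@(3, 1): e=[2,34,8] → #
    (2,0)@(5, 1): e=[-2,10,36] → ·
    (1,1)@(3, 3): e=[10,38,-4] → ·
    (2,1)@(5, 3): e=[6,14,24] → #
    (3,1)@(7, 3): e=[2,-10,52] → ·
    (2,2)@(5, 5): e=[14,18,12] → #
    (3,2)@(7, 5): e=[10,-6,40] → ·
    (2,3)@(5, 7): e=[22,22,0] → #  [on edge]
    (3,3)@(7, 7): e=[18,-2,28] → ·
    (2,4)@(5, 9): e=[30,26,-12] → ·
    (3,4)@(7, 9): e=[26,2,16] → #
    (3,5)@(7, 11): e=[34,6,4] → #
  covered (6 px):
    · # · ·
    · · # ·
    · · # ·
    · · # ·
    · · · #
    · · · #
    · · · ·
    · · · ·
T2:
  2·area = 10  (B↔C swapped to make it positive)
  edge (2, 12)→(0, 10): d=(-2,-2) top-left  bias=+0
  edge (0, 10)→(5, 10): d=(5,0) top-left  bias=+0
  edge (5, 10)→(2, 12): d=(-3,2) right/bottom  bias=-1
    (0,5)@(1, 11): e=[0,5,5] → #  [on edge]
    (1,5)@(3, 11): e=[4,5,1] → #
    (2,5)@(5, 11): e=[8,5,-3] → ·
    (0,6)@(1, 13): e=[-4,15,-1] → ·
    (1,6)@(3, 13): e=[0,15,-5] → ·  [on edge]
    (2,7)@(5, 15): e=[0,25,-15] → ·  [on edge]
  covered (2 px):
    · · · ·
    · · · ·
    · · · ·
    · · · ·
    · · · ·
    # # · ·
    · · · ·
    · · · ·

Final: "outside"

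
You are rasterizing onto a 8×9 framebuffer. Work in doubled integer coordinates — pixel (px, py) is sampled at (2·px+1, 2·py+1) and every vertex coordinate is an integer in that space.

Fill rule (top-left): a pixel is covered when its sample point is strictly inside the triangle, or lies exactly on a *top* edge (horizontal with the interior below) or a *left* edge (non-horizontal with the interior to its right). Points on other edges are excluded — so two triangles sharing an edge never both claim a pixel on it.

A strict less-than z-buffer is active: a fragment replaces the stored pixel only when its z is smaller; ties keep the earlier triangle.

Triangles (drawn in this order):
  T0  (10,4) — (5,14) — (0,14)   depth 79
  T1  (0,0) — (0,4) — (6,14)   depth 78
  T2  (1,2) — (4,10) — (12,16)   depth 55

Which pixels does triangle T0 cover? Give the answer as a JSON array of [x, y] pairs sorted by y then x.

T0:
  2·area = 50
  edge (10, 4)→(5, 14): d=(-5,10) right/bottom  bias=-1
  edge (5, 14)→(0, 14): d=(-5,0) right/bottom  bias=-1
  edge (0, 14)→(10, 4): d=(10,-10) top-left  bias=+0
    (6,0)@(13, 1): e=[-15,65,0] → ·  [on edge]
    (5,1)@(11, 3): e=[-5,55,0] → ·  [on edge]
    (4,2)@(9, 5): e=[5,45,0] → #  [on edge]
    (5,2)@(11, 5): e=[-15,45,20] → ·
    (3,3)@(7, 7): e=[15,35,0] → #  [on edge]
    (4,3)@(9, 7): e=[-5,35,20] → ·
    (2,4)@(5, 9): e=[25,25,0] → #  [on edge]
    (4,4)@(9, 9): e=[-15,25,40] → ·
    (1,5)@(3, 11): e=[35,15,0] → #  [on edge]
    (3,5)@(7, 11): e=[-5,15,40] → ·
    (0,6)@(1, 13): e=[45,5,0] → #  [on edge]
    (3,6)@(7, 13): e=[-15,5,60] → ·
  covered (9 px):
    · · · · · · · ·
    · · · · · · · ·
    · · · · # · · ·
    · · · # · · · ·
    · · # # · · · ·
    · # # · · · · ·
    # # # · · · · ·
    · · · · · · · ·
    · · · · · · · ·
T1:
  2·area = 24  (B↔C swapped to make it positive)
  edge (0, 0)→(6, 14): d=(6,14) right/bottom  bias=-1
  edge (6, 14)→(0, 4): d=(-6,-10) top-left  bias=+0
  edge (0, 4)→(0, 0): d=(0,-4) top-left  bias=+0
    (0,1)@(1, 3): e=[4,16,4] → #
    (1,1)@(3, 3): e=[-24,36,12] → ·
    (0,2)@(1, 5): e=[16,4,4] → #
    (1,2)@(3, 5): e=[-12,24,12] → ·
    (0,3)@(1, 7): e=[28,-8,4] → ·
    (1,3)@(3, 7): e=[0,12,12] → ·  [on edge]
    (1,4)@(3, 9): e=[12,0,12] → #  [on edge]
    (2,4)@(5, 9): e=[-16,20,20] → ·
    (1,5)@(3, 11): e=[24,-12,12] → ·
  covered (3 px):
    · · · · · · · ·
    # · · · · · · ·
    # · · · · · · ·
    · · · · · · · ·
    · # · · · · · ·
    · · · · · · · ·
    · · · · · · · ·
    · · · · · · · ·
    · · · · · · · ·
T2:
  2·area = 46  (B↔C swapped to make it positive)
  edge (1, 2)→(12, 16): d=(11,14) right/bottom  bias=-1
  edge (12, 16)→(4, 10): d=(-8,-6) top-left  bias=+0
  edge (4, 10)→(1, 2): d=(-3,-8) top-left  bias=+0
    (1,2)@(3, 5): e=[5,34,7] → #
    (2,2)@(5, 5): e=[-23,46,23] → ·
    (1,3)@(3, 7): e=[27,18,1] → #
    (2,3)@(5, 7): e=[-1,30,17] → ·
    (1,4)@(3, 9): e=[49,2,-5] → ·
    (2,4)@(5, 9): e=[21,14,11] → #
    (3,4)@(7, 9): e=[-7,26,27] → ·
    (2,5)@(5, 11): e=[43,-2,5] → ·
    (3,5)@(7, 11): e=[15,10,21] → #
    (4,5)@(9, 11): e=[-13,22,37] → ·
    (3,6)@(7, 13): e=[37,-6,15] → ·
    (4,6)@(9, 13): e=[9,6,31] → #
  covered (6 px):
    · · · · · · · ·
    · · · · · · · ·
    · # · · · · · ·
    · # · · · · · ·
    · · # · · · · ·
    · · · # · · · ·
    · · · · # · · ·
    · · · · · # · ·
    · · · · · · · ·

Result: [[4,2],[3,3],[2,4],[3,4],[1,5],[2,5],[0,6],[1,6],[2,6]]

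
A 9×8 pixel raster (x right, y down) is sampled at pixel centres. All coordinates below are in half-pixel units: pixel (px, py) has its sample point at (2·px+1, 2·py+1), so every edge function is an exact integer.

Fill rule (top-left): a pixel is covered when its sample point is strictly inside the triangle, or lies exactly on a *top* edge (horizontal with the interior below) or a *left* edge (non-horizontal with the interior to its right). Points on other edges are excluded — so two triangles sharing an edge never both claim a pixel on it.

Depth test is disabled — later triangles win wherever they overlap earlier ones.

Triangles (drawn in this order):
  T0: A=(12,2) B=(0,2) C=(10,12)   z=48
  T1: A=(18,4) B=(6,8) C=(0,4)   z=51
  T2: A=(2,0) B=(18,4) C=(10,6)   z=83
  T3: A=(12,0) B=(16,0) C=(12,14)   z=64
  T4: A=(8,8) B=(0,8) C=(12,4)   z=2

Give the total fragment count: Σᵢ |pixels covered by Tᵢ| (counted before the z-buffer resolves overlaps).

T0:
  2·area = 120  (B↔C swapped to make it positive)
  edge (12, 2)→(10, 12): d=(-2,10) right/bottom  bias=-1
  edge (10, 12)→(0, 2): d=(-10,-10) top-left  bias=+0
  edge (0, 2)→(12, 2): d=(12,0) top-left  bias=+0
    (0,1)@(1, 3): e=[108,0,12] → X  [on edge]
    (1,1)@(3, 3): e=[88,20,12] → X
    (2,1)@(5, 3): e=[68,40,12] → X
    (3,1)@(7, 3): e=[48,60,12] → X
    (4,1)@(9, 3): e=[28,80,12] → X
    (5,1)@(11, 3): e=[8,100,12] → X
    (6,1)@(13, 3): e=[-12,120,12] → .
    (0,2)@(1, 5): e=[104,-20,36] → .
    (1,2)@(3, 5): e=[84,0,36] → X  [on edge]
    (6,2)@(13, 5): e=[-16,100,36] → .
    (1,3)@(3, 7): e=[80,-20,60] → .
    (2,3)@(5, 7): e=[60,0,60] → X  [on edge]
    (5,3)@(11, 7): e=[0,60,60] → .  [on edge]
    (3,4)@(7, 9): e=[36,0,84] → X  [on edge]
    (4,5)@(9, 11): e=[12,0,108] → X  [on edge]
    (5,6)@(11, 13): e=[-12,0,132] → .  [on edge]
    (6,7)@(13, 15): e=[-36,0,156] → .  [on edge]
  covered (17 px):
    . . . . . . . . .
    X X X X X X . . .
    . X X X X X . . .
    . . X X X . . . .
    . . . X X . . . .
    . . . . X . . . .
    . . . . . . . . .
    . . . . . . . . .
T1:
  2·area = 72
  edge (18, 4)→(6, 8): d=(-12,4) right/bottom  bias=-1
  edge (6, 8)→(0, 4): d=(-6,-4) top-left  bias=+0
  edge (0, 4)→(18, 4): d=(18,0) top-left  bias=+0
    (1,2)@(3, 5): e=[48,6,18] → X
    (2,2)@(5, 5): e=[40,14,18] → X
    (3,2)@(7, 5): e=[32,22,18] → X
    (4,2)@(9, 5): e=[24,30,18] → X
    (5,2)@(11, 5): e=[16,38,18] → X
    (6,2)@(13, 5): e=[8,46,18] → X
    (7,2)@(15, 5): e=[0,54,18] → .  [on edge]
    (1,3)@(3, 7): e=[24,-6,54] → .
    (2,3)@(5, 7): e=[16,2,54] → X
    (4,3)@(9, 7): e=[0,18,54] → .  [on edge]
    (5,3)@(11, 7): e=[-8,26,54] → .
    (6,3)@(13, 7): e=[-16,34,54] → .
    (1,4)@(3, 9): e=[0,-18,90] → .  [on edge]
  covered (8 px):
    . . . . . . . . .
    . . . . . . . . .
    . X X X X X X . .
    . . X X . . . . .
    . . . . . . . . .
    . . . . . . . . .
    . . . . . . . . .
    . . . . . . . . .
T2:
  2·area = 64
  edge (2, 0)→(18, 4): d=(16,4) right/bottom  bias=-1
  edge (18, 4)→(10, 6): d=(-8,2) right/bottom  bias=-1
  edge (10, 6)→(2, 0): d=(-8,-6) top-left  bias=+0
    (2,0)@(5, 1): e=[4,50,10] → X
    (3,0)@(7, 1): e=[-4,46,22] → .
    (2,1)@(5, 3): e=[36,34,-6] → .
    (3,1)@(7, 3): e=[28,30,6] → X
    (4,1)@(9, 3): e=[20,26,18] → X
    (5,1)@(11, 3): e=[12,22,30] → X
    (6,1)@(13, 3): e=[4,18,42] → X
    (7,1)@(15, 3): e=[-4,14,54] → .
    (3,2)@(7, 5): e=[60,14,-10] → .
    (4,2)@(9, 5): e=[52,10,2] → X
    (7,2)@(15, 5): e=[28,-2,38] → .
    (4,3)@(9, 7): e=[84,-6,-14] → .
  covered (8 px):
    . . X . . . . . .
    . . . X X X X . .
    . . . . X X X . .
    . . . . . . . . .
    . . . . . . . . .
    . . . . . . . . .
    . . . . . . . . .
    . . . . . . . . .
T3:
  2·area = 56
  edge (12, 0)→(16, 0): d=(4,0) top-left  bias=+0
  edge (16, 0)→(12, 14): d=(-4,14) right/bottom  bias=-1
  edge (12, 14)→(12, 0): d=(0,-14) top-left  bias=+0
    (6,0)@(13, 1): e=[4,38,14] → X
    (7,0)@(15, 1): e=[4,10,42] → X
    (8,0)@(17, 1): e=[4,-18,70] → .
    (6,1)@(13, 3): e=[12,30,14] → X
    (8,1)@(17, 3): e=[12,-26,70] → .
    (6,2)@(13, 5): e=[20,22,14] → X
    (7,2)@(15, 5): e=[20,-6,42] → .
    (6,3)@(13, 7): e=[28,14,14] → X
    (7,3)@(15, 7): e=[28,-14,42] → .
    (6,4)@(13, 9): e=[36,6,14] → X
    (7,4)@(15, 9): e=[36,-22,42] → .
    (6,5)@(13, 11): e=[44,-2,14] → .
  covered (7 px):
    . . . . . . X X .
    . . . . . . X X .
    . . . . . . X . .
    . . . . . . X . .
    . . . . . . X . .
    . . . . . . . . .
    . . . . . . . . .
    . . . . . . . . .
T4:
  2·area = 32
  edge (8, 8)→(0, 8): d=(-8,0) right/bottom  bias=-1
  edge (0, 8)→(12, 4): d=(12,-4) top-left  bias=+0
  edge (12, 4)→(8, 8): d=(-4,4) right/bottom  bias=-1
    (7,0)@(15, 1): e=[56,-24,0] → .  [on edge]
    (6,1)@(13, 3): e=[40,-8,0] → .  [on edge]
    (7,1)@(15, 3): e=[40,0,-8] → .  [on edge]
    (4,2)@(9, 5): e=[24,0,8] → X  [on edge]
    (5,2)@(11, 5): e=[24,8,0] → .  [on edge]
    (1,3)@(3, 7): e=[8,0,24] → X  [on edge]
    (2,3)@(5, 7): e=[8,8,16] → X
    (3,3)@(7, 7): e=[8,16,8] → X
    (4,3)@(9, 7): e=[8,24,0] → .  [on edge]
    (1,4)@(3, 9): e=[-8,24,16] → .
    (2,4)@(5, 9): e=[-8,32,8] → .
    (3,4)@(7, 9): e=[-8,40,0] → .  [on edge]
    (2,5)@(5, 11): e=[-24,56,0] → .  [on edge]
    (1,6)@(3, 13): e=[-40,72,0] → .  [on edge]
    (0,7)@(1, 15): e=[-56,88,0] → .  [on edge]
  covered (4 px):
    . . . . . . . . .
    . . . . . . . . .
    . . . . X . . . .
    . X X X . . . . .
    . . . . . . . . .
    . . . . . . . . .
    . . . . . . . . .
    . . . . . . . . .

Answer: 44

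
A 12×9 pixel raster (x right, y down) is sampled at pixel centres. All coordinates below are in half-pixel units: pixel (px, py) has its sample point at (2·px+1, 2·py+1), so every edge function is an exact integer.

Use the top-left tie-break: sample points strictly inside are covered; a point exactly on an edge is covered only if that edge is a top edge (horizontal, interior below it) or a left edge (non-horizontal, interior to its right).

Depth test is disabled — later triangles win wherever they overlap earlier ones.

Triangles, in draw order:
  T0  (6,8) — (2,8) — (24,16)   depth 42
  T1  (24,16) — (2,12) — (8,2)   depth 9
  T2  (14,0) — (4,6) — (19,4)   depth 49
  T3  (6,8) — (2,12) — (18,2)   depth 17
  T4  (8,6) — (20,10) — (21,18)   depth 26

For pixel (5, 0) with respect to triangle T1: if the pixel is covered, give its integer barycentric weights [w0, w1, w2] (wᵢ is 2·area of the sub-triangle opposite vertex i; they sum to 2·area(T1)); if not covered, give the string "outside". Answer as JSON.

T0:
  2·area = 32  (B↔C swapped to make it positive)
  edge (6, 8)→(24, 16): d=(18,8) right/bottom  bias=-1
  edge (24, 16)→(2, 8): d=(-22,-8) top-left  bias=+0
  edge (2, 8)→(6, 8): d=(4,0) top-left  bias=+0
    (2,4)@(5, 9): e=[26,2,4] → #
    (3,4)@(7, 9): e=[10,18,4] → #
    (4,4)@(9, 9): e=[-6,34,4] → ·
    (2,5)@(5, 11): e=[62,-42,12] → ·
    (3,5)@(7, 11): e=[46,-26,12] → ·
    (5,5)@(11, 11): e=[14,6,12] → #
    (6,5)@(13, 11): e=[-2,22,12] → ·
    (5,6)@(11, 13): e=[50,-38,20] → ·
    (8,6)@(17, 13): e=[2,10,20] → #
    (9,6)@(19, 13): e=[-14,26,20] → ·
    (8,7)@(17, 15): e=[38,-34,28] → ·
  covered (4 px):
    · · · · · · · · · · · ·
    · · · · · · · · · · · ·
    · · · · · · · · · · · ·
    · · · · · · · · · · · ·
    · · # # · · · · · · · ·
    · · · · · # · · · · · ·
    · · · · · · · · # · · ·
    · · · · · · · · · · · ·
    · · · · · · · · · · · ·
T1:
  2·area = 244
  edge (24, 16)→(2, 12): d=(-22,-4) top-left  bias=+0
  edge (2, 12)→(8, 2): d=(6,-10) top-left  bias=+0
  edge (8, 2)→(24, 16): d=(16,14) right/bottom  bias=-1
    (4,1)@(9, 3): e=[226,16,2] → #
    (5,1)@(11, 3): e=[234,36,-26] → ·
    (3,2)@(7, 5): e=[174,8,62] → #
    (5,2)@(11, 5): e=[190,48,6] → #
    (6,2)@(13, 5): e=[198,68,-22] → ·
    (2,3)@(5, 7): e=[122,0,122] → #  [on edge]
    (6,3)@(13, 7): e=[154,80,10] → #
    (7,3)@(15, 7): e=[162,100,-18] → ·
    (2,4)@(5, 9): e=[78,12,154] → #
    (7,4)@(15, 9): e=[118,112,14] → #
    (8,4)@(17, 9): e=[126,132,-14] → ·
    (1,5)@(3, 11): e=[26,4,214] → #
  covered (31 px):
    · · · · · · · · · · · ·
    · · · · # · · · · · · ·
    · · · # # # · · · · · ·
    · · # # # # # · · · · ·
    · · # # # # # # · · · ·
    · # # # # # # # # · · ·
    · · · · # # # # # # · ·
    · · · · · · · · · # # ·
    · · · · · · · · · · · ·
T2:
  2·area = 70  (B↔C swapped to make it positive)
  edge (14, 0)→(19, 4): d=(5,4) right/bottom  bias=-1
  edge (19, 4)→(4, 6): d=(-15,2) right/bottom  bias=-1
  edge (4, 6)→(14, 0): d=(10,-6) top-left  bias=+0
    (6,0)@(13, 1): e=[9,57,4] → #
    (7,0)@(15, 1): e=[1,53,16] → #
    (8,0)@(17, 1): e=[-7,49,28] → ·
    (4,1)@(9, 3): e=[35,35,0] → #  [on edge]
    (5,1)@(11, 3): e=[27,31,12] → #
    (8,1)@(17, 3): e=[3,19,48] → #
    (9,1)@(19, 3): e=[-5,15,60] → ·
    (3,2)@(7, 5): e=[53,9,8] → #
    (6,2)@(13, 5): e=[29,-3,44] → ·
    (7,2)@(15, 5): e=[21,-7,56] → ·
    (8,2)@(17, 5): e=[13,-11,68] → ·
    (3,3)@(7, 7): e=[63,-21,28] → ·
  covered (10 px):
    · · · · · · # # · · · ·
    · · · · # # # # # · · ·
    · · · # # # · · · · · ·
    · · · · · · · · · · · ·
    · · · · · · · · · · · ·
    · · · · · · · · · · · ·
    · · · · · · · · · · · ·
    · · · · · · · · · · · ·
    · · · · · · · · · · · ·
T3:
  2·area = 24  (B↔C swapped to make it positive)
  edge (6, 8)→(18, 2): d=(12,-6) top-left  bias=+0
  edge (18, 2)→(2, 12): d=(-16,10) right/bottom  bias=-1
  edge (2, 12)→(6, 8): d=(4,-4) top-left  bias=+0
    (6,0)@(13, 1): e=[-42,66,0] → ·  [on edge]
    (5,1)@(11, 3): e=[-30,54,0] → ·  [on edge]
    (4,2)@(9, 5): e=[-18,42,0] → ·  [on edge]
    (6,2)@(13, 5): e=[6,2,16] → #
    (7,2)@(15, 5): e=[18,-18,24] → ·
    (3,3)@(7, 7): e=[-6,30,0] → ·  [on edge]
    (4,3)@(9, 7): e=[6,10,8] → #
    (5,3)@(11, 7): e=[18,-10,16] → ·
    (6,3)@(13, 7): e=[30,-30,24] → ·
    (2,4)@(5, 9): e=[6,18,0] → #  [on edge]
    (3,4)@(7, 9): e=[18,-2,8] → ·
    (4,4)@(9, 9): e=[30,-22,16] → ·
    (1,5)@(3, 11): e=[18,6,0] → #  [on edge]
    (0,6)@(1, 13): e=[30,-6,0] → ·  [on edge]
  covered (4 px):
    · · · · · · · · · · · ·
    · · · · · · · · · · · ·
    · · · · · · # · · · · ·
    · · · · # · · · · · · ·
    · · # · · · · · · · · ·
    · # · · · · · · · · · ·
    · · · · · · · · · · · ·
    · · · · · · · · · · · ·
    · · · · · · · · · · · ·
T4:
  2·area = 92
  edge (8, 6)→(20, 10): d=(12,4) right/bottom  bias=-1
  edge (20, 10)→(21, 18): d=(1,8) right/bottom  bias=-1
  edge (21, 18)→(8, 6): d=(-13,-12) top-left  bias=+0
    (2,2)@(5, 5): e=[0,115,-23] → ·  [on edge]
    (5,3)@(11, 7): e=[0,69,23] → ·  [on edge]
    (6,4)@(13, 9): e=[16,55,21] → #
    (7,4)@(15, 9): e=[8,39,45] → #
    (8,4)@(17, 9): e=[0,23,69] → ·  [on edge]
    (6,5)@(13, 11): e=[40,57,-5] → ·
    (7,5)@(15, 11): e=[32,41,19] → #
    (8,5)@(17, 11): e=[24,25,43] → #
    (9,5)@(19, 11): e=[16,9,67] → #
    (10,5)@(21, 11): e=[8,-7,91] → ·
    (11,5)@(23, 11): e=[0,-23,115] → ·  [on edge]
    (7,6)@(15, 13): e=[56,43,-7] → ·
  covered (8 px):
    · · · · · · · · · · · ·
    · · · · · · · · · · · ·
    · · · · · · · · · · · ·
    · · · · · · · · · · · ·
    · · · · · · # # · · · ·
    · · · · · · · # # # · ·
    · · · · · · · · # # · ·
    · · · · · · · · · # · ·
    · · · · · · · · · · · ·

Final: "outside"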